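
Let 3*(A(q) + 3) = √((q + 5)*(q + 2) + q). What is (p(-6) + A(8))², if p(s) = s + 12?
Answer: (9 + √138)²/9 ≈ 47.828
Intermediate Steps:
p(s) = 12 + s
A(q) = -3 + √(q + (2 + q)*(5 + q))/3 (A(q) = -3 + √((q + 5)*(q + 2) + q)/3 = -3 + √((5 + q)*(2 + q) + q)/3 = -3 + √((2 + q)*(5 + q) + q)/3 = -3 + √(q + (2 + q)*(5 + q))/3)
(p(-6) + A(8))² = ((12 - 6) + (-3 + √(10 + 8² + 8*8)/3))² = (6 + (-3 + √(10 + 64 + 64)/3))² = (6 + (-3 + √138/3))² = (3 + √138/3)²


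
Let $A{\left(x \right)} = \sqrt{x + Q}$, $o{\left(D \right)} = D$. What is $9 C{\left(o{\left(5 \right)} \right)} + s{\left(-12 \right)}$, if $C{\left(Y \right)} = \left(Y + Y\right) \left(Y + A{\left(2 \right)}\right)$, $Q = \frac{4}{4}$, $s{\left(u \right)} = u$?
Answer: $438 + 90 \sqrt{3} \approx 593.88$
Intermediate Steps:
$Q = 1$ ($Q = 4 \cdot \frac{1}{4} = 1$)
$A{\left(x \right)} = \sqrt{1 + x}$ ($A{\left(x \right)} = \sqrt{x + 1} = \sqrt{1 + x}$)
$C{\left(Y \right)} = 2 Y \left(Y + \sqrt{3}\right)$ ($C{\left(Y \right)} = \left(Y + Y\right) \left(Y + \sqrt{1 + 2}\right) = 2 Y \left(Y + \sqrt{3}\right)$)
$9 C{\left(o{\left(5 \right)} \right)} + s{\left(-12 \right)} = 9 \cdot 2 \cdot 5 \left(5 + \sqrt{3}\right) - 12 = 9 \left(50 + 10 \sqrt{3}\right) - 12 = \left(450 + 90 \sqrt{3}\right) - 12 = 438 + 90 \sqrt{3}$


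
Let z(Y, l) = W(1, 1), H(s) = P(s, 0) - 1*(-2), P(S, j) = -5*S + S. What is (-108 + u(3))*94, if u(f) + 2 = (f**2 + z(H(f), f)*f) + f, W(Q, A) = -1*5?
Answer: -10622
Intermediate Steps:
P(S, j) = -4*S
W(Q, A) = -5
H(s) = 2 - 4*s (H(s) = -4*s - 1*(-2) = -4*s + 2 = 2 - 4*s)
z(Y, l) = -5
u(f) = -2 + f**2 - 4*f (u(f) = -2 + ((f**2 - 5*f) + f) = -2 + (f**2 - 4*f) = -2 + f**2 - 4*f)
(-108 + u(3))*94 = (-108 + (-2 + 3**2 - 4*3))*94 = (-108 + (-2 + 9 - 12))*94 = (-108 - 5)*94 = -113*94 = -10622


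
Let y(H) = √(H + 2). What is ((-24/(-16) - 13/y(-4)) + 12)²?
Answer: 391/4 + 351*I*√2/2 ≈ 97.75 + 248.19*I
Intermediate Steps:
y(H) = √(2 + H)
((-24/(-16) - 13/y(-4)) + 12)² = ((-24/(-16) - 13/√(2 - 4)) + 12)² = ((-24*(-1/16) - 13*(-I*√2/2)) + 12)² = ((3/2 - 13*(-I*√2/2)) + 12)² = ((3/2 - (-13)*I*√2/2) + 12)² = ((3/2 + 13*I*√2/2) + 12)² = (27/2 + 13*I*√2/2)²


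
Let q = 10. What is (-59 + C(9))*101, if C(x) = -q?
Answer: -6969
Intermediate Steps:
C(x) = -10 (C(x) = -1*10 = -10)
(-59 + C(9))*101 = (-59 - 10)*101 = -69*101 = -6969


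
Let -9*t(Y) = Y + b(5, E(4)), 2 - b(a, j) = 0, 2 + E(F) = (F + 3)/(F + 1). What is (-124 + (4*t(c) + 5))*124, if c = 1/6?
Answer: -401636/27 ≈ -14875.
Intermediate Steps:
E(F) = -2 + (3 + F)/(1 + F) (E(F) = -2 + (F + 3)/(F + 1) = -2 + (3 + F)/(1 + F))
c = 1/6 (c = 1*(1/6) = 1/6 ≈ 0.16667)
b(a, j) = 2 (b(a, j) = 2 - 1*0 = 2 + 0 = 2)
t(Y) = -2/9 - Y/9 (t(Y) = -(Y + 2)/9 = -(2 + Y)/9 = -2/9 - Y/9)
(-124 + (4*t(c) + 5))*124 = (-124 + (4*(-2/9 - 1/9*1/6) + 5))*124 = (-124 + (4*(-2/9 - 1/54) + 5))*124 = (-124 + (4*(-13/54) + 5))*124 = (-124 + (-26/27 + 5))*124 = (-124 + 109/27)*124 = -3239/27*124 = -401636/27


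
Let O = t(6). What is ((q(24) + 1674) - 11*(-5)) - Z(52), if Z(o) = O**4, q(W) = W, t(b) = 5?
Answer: 1128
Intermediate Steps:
O = 5
Z(o) = 625 (Z(o) = 5**4 = 625)
((q(24) + 1674) - 11*(-5)) - Z(52) = ((24 + 1674) - 11*(-5)) - 1*625 = (1698 + 55) - 625 = 1753 - 625 = 1128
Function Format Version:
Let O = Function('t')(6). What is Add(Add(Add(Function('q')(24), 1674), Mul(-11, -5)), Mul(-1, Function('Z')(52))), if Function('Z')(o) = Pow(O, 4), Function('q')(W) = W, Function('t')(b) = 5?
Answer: 1128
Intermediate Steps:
O = 5
Function('Z')(o) = 625 (Function('Z')(o) = Pow(5, 4) = 625)
Add(Add(Add(Function('q')(24), 1674), Mul(-11, -5)), Mul(-1, Function('Z')(52))) = Add(Add(Add(24, 1674), Mul(-11, -5)), Mul(-1, 625)) = Add(Add(1698, 55), -625) = Add(1753, -625) = 1128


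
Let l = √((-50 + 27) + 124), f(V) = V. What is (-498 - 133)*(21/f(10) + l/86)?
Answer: -13251/10 - 631*√101/86 ≈ -1398.8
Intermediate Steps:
l = √101 (l = √(-23 + 124) = √101 ≈ 10.050)
(-498 - 133)*(21/f(10) + l/86) = (-498 - 133)*(21/10 + √101/86) = -631*(21*(⅒) + √101*(1/86)) = -631*(21/10 + √101/86) = -13251/10 - 631*√101/86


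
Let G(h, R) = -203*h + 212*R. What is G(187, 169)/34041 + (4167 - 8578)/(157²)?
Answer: -67577056/279692203 ≈ -0.24161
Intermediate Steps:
G(187, 169)/34041 + (4167 - 8578)/(157²) = (-203*187 + 212*169)/34041 + (4167 - 8578)/(157²) = (-37961 + 35828)*(1/34041) - 4411/24649 = -2133*1/34041 - 4411*1/24649 = -711/11347 - 4411/24649 = -67577056/279692203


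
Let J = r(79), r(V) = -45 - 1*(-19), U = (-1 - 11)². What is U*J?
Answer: -3744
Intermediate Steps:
U = 144 (U = (-12)² = 144)
r(V) = -26 (r(V) = -45 + 19 = -26)
J = -26
U*J = 144*(-26) = -3744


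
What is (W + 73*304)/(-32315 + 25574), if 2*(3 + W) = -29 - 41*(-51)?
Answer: -2580/749 ≈ -3.4446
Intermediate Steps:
W = 1028 (W = -3 + (-29 - 41*(-51))/2 = -3 + (-29 + 2091)/2 = -3 + (½)*2062 = -3 + 1031 = 1028)
(W + 73*304)/(-32315 + 25574) = (1028 + 73*304)/(-32315 + 25574) = (1028 + 22192)/(-6741) = 23220*(-1/6741) = -2580/749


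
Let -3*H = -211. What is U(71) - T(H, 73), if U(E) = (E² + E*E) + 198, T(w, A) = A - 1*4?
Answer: 10211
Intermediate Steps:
H = 211/3 (H = -⅓*(-211) = 211/3 ≈ 70.333)
T(w, A) = -4 + A (T(w, A) = A - 4 = -4 + A)
U(E) = 198 + 2*E² (U(E) = (E² + E²) + 198 = 2*E² + 198 = 198 + 2*E²)
U(71) - T(H, 73) = (198 + 2*71²) - (-4 + 73) = (198 + 2*5041) - 1*69 = (198 + 10082) - 69 = 10280 - 69 = 10211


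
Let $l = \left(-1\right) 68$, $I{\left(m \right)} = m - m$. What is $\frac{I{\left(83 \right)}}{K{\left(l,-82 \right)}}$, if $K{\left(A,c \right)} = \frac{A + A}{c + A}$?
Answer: $0$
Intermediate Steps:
$I{\left(m \right)} = 0$
$l = -68$
$K{\left(A,c \right)} = \frac{2 A}{A + c}$
$\frac{I{\left(83 \right)}}{K{\left(l,-82 \right)}} = \frac{0}{2 \left(-68\right) \frac{1}{-68 - 82}} = \frac{0}{2 \left(-68\right) \frac{1}{-150}} = \frac{0}{2 \left(-68\right) \left(- \frac{1}{150}\right)} = \frac{0}{\frac{68}{75}} = 0 \cdot \frac{75}{68} = 0$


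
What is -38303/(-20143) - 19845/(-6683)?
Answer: 655716784/134615669 ≈ 4.8710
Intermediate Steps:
-38303/(-20143) - 19845/(-6683) = -38303*(-1/20143) - 19845*(-1/6683) = 38303/20143 + 19845/6683 = 655716784/134615669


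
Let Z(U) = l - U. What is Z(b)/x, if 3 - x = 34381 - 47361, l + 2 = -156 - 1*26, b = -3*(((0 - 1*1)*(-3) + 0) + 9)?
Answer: -148/12983 ≈ -0.011400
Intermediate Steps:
b = -36 (b = -3*(((0 - 1)*(-3) + 0) + 9) = -3*((-1*(-3) + 0) + 9) = -3*((3 + 0) + 9) = -3*(3 + 9) = -3*12 = -36)
l = -184 (l = -2 + (-156 - 1*26) = -2 + (-156 - 26) = -2 - 182 = -184)
Z(U) = -184 - U
x = 12983 (x = 3 - (34381 - 47361) = 3 - 1*(-12980) = 3 + 12980 = 12983)
Z(b)/x = (-184 - 1*(-36))/12983 = (-184 + 36)*(1/12983) = -148*1/12983 = -148/12983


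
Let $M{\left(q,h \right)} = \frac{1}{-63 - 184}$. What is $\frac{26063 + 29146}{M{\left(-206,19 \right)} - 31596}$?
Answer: $- \frac{13636623}{7804213} \approx -1.7473$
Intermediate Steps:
$M{\left(q,h \right)} = - \frac{1}{247}$ ($M{\left(q,h \right)} = \frac{1}{-247} = - \frac{1}{247}$)
$\frac{26063 + 29146}{M{\left(-206,19 \right)} - 31596} = \frac{26063 + 29146}{- \frac{1}{247} - 31596} = \frac{55209}{- \frac{7804213}{247}} = 55209 \left(- \frac{247}{7804213}\right) = - \frac{13636623}{7804213}$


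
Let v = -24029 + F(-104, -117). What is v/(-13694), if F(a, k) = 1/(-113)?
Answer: 1357639/773711 ≈ 1.7547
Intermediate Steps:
F(a, k) = -1/113
v = -2715278/113 (v = -24029 - 1/113 = -2715278/113 ≈ -24029.)
v/(-13694) = -2715278/113/(-13694) = -2715278/113*(-1/13694) = 1357639/773711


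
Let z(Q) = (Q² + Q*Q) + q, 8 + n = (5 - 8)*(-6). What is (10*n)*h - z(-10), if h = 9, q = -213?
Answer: 913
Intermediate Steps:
n = 10 (n = -8 + (5 - 8)*(-6) = -8 - 3*(-6) = -8 + 18 = 10)
z(Q) = -213 + 2*Q² (z(Q) = (Q² + Q*Q) - 213 = (Q² + Q²) - 213 = 2*Q² - 213 = -213 + 2*Q²)
(10*n)*h - z(-10) = (10*10)*9 - (-213 + 2*(-10)²) = 100*9 - (-213 + 2*100) = 900 - (-213 + 200) = 900 - 1*(-13) = 900 + 13 = 913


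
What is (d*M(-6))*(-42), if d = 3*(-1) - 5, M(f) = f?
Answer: -2016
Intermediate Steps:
d = -8 (d = -3 - 5 = -8)
(d*M(-6))*(-42) = -8*(-6)*(-42) = 48*(-42) = -2016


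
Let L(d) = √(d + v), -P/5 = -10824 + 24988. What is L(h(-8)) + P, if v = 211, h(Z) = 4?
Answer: -70820 + √215 ≈ -70805.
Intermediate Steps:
P = -70820 (P = -5*(-10824 + 24988) = -5*14164 = -70820)
L(d) = √(211 + d) (L(d) = √(d + 211) = √(211 + d))
L(h(-8)) + P = √(211 + 4) - 70820 = √215 - 70820 = -70820 + √215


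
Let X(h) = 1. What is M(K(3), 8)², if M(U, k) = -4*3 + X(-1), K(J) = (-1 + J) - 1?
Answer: 121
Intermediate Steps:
K(J) = -2 + J
M(U, k) = -11 (M(U, k) = -4*3 + 1 = -12 + 1 = -11)
M(K(3), 8)² = (-11)² = 121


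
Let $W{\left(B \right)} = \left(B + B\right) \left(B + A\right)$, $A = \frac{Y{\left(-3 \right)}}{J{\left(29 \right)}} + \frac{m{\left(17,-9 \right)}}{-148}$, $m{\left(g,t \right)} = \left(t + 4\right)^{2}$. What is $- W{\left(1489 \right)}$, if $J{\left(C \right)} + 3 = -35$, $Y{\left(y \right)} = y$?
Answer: $- \frac{6234167535}{1406} \approx -4.434 \cdot 10^{6}$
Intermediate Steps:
$m{\left(g,t \right)} = \left(4 + t\right)^{2}$
$J{\left(C \right)} = -38$ ($J{\left(C \right)} = -3 - 35 = -38$)
$A = - \frac{253}{2812}$ ($A = - \frac{3}{-38} + \frac{\left(4 - 9\right)^{2}}{-148} = \left(-3\right) \left(- \frac{1}{38}\right) + \left(-5\right)^{2} \left(- \frac{1}{148}\right) = \frac{3}{38} + 25 \left(- \frac{1}{148}\right) = \frac{3}{38} - \frac{25}{148} = - \frac{253}{2812} \approx -0.089972$)
$W{\left(B \right)} = 2 B \left(- \frac{253}{2812} + B\right)$ ($W{\left(B \right)} = \left(B + B\right) \left(B - \frac{253}{2812}\right) = 2 B \left(- \frac{253}{2812} + B\right)$)
$- W{\left(1489 \right)} = - \frac{1489 \left(-253 + 2812 \cdot 1489\right)}{1406} = - \frac{1489 \left(-253 + 4187068\right)}{1406} = - \frac{1489 \cdot 4186815}{1406} = \left(-1\right) \frac{6234167535}{1406} = - \frac{6234167535}{1406}$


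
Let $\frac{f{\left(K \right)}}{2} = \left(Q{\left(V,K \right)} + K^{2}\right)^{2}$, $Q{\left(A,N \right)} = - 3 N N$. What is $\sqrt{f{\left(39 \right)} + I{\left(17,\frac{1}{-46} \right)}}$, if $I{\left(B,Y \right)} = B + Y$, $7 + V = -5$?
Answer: $\frac{\sqrt{39161965174}}{46} \approx 4302.0$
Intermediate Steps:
$V = -12$ ($V = -7 - 5 = -12$)
$Q{\left(A,N \right)} = - 3 N^{2}$
$f{\left(K \right)} = 8 K^{4}$ ($f{\left(K \right)} = 2 \left(- 3 K^{2} + K^{2}\right)^{2} = 2 \left(- 2 K^{2}\right)^{2} = 2 \cdot 4 K^{4} = 8 K^{4}$)
$\sqrt{f{\left(39 \right)} + I{\left(17,\frac{1}{-46} \right)}} = \sqrt{8 \cdot 39^{4} + \left(17 + \frac{1}{-46}\right)} = \sqrt{8 \cdot 2313441 + \left(17 - \frac{1}{46}\right)} = \sqrt{18507528 + \frac{781}{46}} = \sqrt{\frac{851347069}{46}} = \frac{\sqrt{39161965174}}{46}$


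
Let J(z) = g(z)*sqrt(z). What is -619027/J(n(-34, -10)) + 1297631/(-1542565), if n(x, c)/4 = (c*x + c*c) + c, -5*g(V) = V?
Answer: -1297631/1542565 + 619027*sqrt(430)/295840 ≈ 42.549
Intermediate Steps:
g(V) = -V/5
n(x, c) = 4*c + 4*c**2 + 4*c*x (n(x, c) = 4*((c*x + c*c) + c) = 4*((c*x + c**2) + c) = 4*((c**2 + c*x) + c) = 4*(c + c**2 + c*x) = 4*c + 4*c**2 + 4*c*x)
J(z) = -z**(3/2)/5 (J(z) = (-z/5)*sqrt(z) = -z**(3/2)/5)
-619027/J(n(-34, -10)) + 1297631/(-1542565) = -619027*(-sqrt(430)/295840) + 1297631/(-1542565) = -619027*(-sqrt(430)/295840) + 1297631*(-1/1542565) = -619027*(-sqrt(430)/295840) - 1297631/1542565 = -(-619027)*sqrt(430)/295840 - 1297631/1542565 = 619027*sqrt(430)/295840 - 1297631/1542565 = -1297631/1542565 + 619027*sqrt(430)/295840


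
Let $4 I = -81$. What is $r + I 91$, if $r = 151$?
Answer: $- \frac{6767}{4} \approx -1691.8$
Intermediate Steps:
$I = - \frac{81}{4}$ ($I = \frac{1}{4} \left(-81\right) = - \frac{81}{4} \approx -20.25$)
$r + I 91 = 151 - \frac{7371}{4} = - \frac{6767}{4}$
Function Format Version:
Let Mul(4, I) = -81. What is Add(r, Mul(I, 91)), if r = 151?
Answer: Rational(-6767, 4) ≈ -1691.8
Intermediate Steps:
I = Rational(-81, 4) (I = Mul(Rational(1, 4), -81) = Rational(-81, 4) ≈ -20.250)
Add(r, Mul(I, 91)) = Add(151, Mul(Rational(-81, 4), 91)) = Add(151, Rational(-7371, 4)) = Rational(-6767, 4)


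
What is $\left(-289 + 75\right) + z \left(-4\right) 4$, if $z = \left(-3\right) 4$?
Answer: $-22$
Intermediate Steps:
$z = -12$
$\left(-289 + 75\right) + z \left(-4\right) 4 = \left(-289 + 75\right) + \left(-12\right) \left(-4\right) 4 = -214 + 48 \cdot 4 = -214 + 192 = -22$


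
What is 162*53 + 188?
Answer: 8774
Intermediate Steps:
162*53 + 188 = 8586 + 188 = 8774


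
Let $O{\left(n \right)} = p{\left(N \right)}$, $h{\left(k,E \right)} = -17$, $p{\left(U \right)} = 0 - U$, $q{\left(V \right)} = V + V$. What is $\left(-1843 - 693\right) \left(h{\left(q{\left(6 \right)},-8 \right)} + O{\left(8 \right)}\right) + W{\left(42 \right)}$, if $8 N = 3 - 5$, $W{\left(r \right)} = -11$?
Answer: $42467$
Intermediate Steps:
$q{\left(V \right)} = 2 V$
$N = - \frac{1}{4}$ ($N = \frac{3 - 5}{8} = \frac{1}{8} \left(-2\right) = - \frac{1}{4} \approx -0.25$)
$p{\left(U \right)} = - U$
$O{\left(n \right)} = \frac{1}{4}$ ($O{\left(n \right)} = \left(-1\right) \left(- \frac{1}{4}\right) = \frac{1}{4}$)
$\left(-1843 - 693\right) \left(h{\left(q{\left(6 \right)},-8 \right)} + O{\left(8 \right)}\right) + W{\left(42 \right)} = \left(-1843 - 693\right) \left(-17 + \frac{1}{4}\right) - 11 = \left(-2536\right) \left(- \frac{67}{4}\right) - 11 = 42478 - 11 = 42467$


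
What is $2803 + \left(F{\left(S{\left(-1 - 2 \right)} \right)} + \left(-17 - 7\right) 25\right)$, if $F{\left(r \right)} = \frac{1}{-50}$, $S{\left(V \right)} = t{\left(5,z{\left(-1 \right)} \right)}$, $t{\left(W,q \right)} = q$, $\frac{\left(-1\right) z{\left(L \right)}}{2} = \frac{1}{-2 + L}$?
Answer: $\frac{110149}{50} \approx 2203.0$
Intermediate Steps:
$z{\left(L \right)} = - \frac{2}{-2 + L}$
$S{\left(V \right)} = \frac{2}{3}$ ($S{\left(V \right)} = - \frac{2}{-2 - 1} = - \frac{2}{-3} = \left(-2\right) \left(- \frac{1}{3}\right) = \frac{2}{3}$)
$F{\left(r \right)} = - \frac{1}{50}$
$2803 + \left(F{\left(S{\left(-1 - 2 \right)} \right)} + \left(-17 - 7\right) 25\right) = 2803 + \left(- \frac{1}{50} + \left(-17 - 7\right) 25\right) = 2803 - \frac{30001}{50} = \frac{110149}{50}$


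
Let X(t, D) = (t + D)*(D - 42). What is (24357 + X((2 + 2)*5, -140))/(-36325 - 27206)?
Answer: -1711/2353 ≈ -0.72716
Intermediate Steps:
X(t, D) = (-42 + D)*(D + t) (X(t, D) = (D + t)*(-42 + D) = (-42 + D)*(D + t))
(24357 + X((2 + 2)*5, -140))/(-36325 - 27206) = (24357 + ((-140)² - 42*(-140) - 42*(2 + 2)*5 - 140*(2 + 2)*5))/(-36325 - 27206) = (24357 + (19600 + 5880 - 168*5 - 560*5))/(-63531) = (24357 + (19600 + 5880 - 42*20 - 140*20))*(-1/63531) = (24357 + (19600 + 5880 - 840 - 2800))*(-1/63531) = (24357 + 21840)*(-1/63531) = 46197*(-1/63531) = -1711/2353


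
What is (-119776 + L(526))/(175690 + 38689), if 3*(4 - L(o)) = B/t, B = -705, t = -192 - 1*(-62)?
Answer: -3114119/5573854 ≈ -0.55870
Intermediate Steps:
t = -130 (t = -192 + 62 = -130)
L(o) = 57/26 (L(o) = 4 - (-235)/(-130) = 4 - (-235)*(-1)/130 = 4 - 1/3*141/26 = 4 - 47/26 = 57/26)
(-119776 + L(526))/(175690 + 38689) = (-119776 + 57/26)/(175690 + 38689) = -3114119/26/214379 = -3114119/26*1/214379 = -3114119/5573854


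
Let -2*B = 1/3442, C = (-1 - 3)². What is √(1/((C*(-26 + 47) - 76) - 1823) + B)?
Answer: I*√22721779581/5379846 ≈ 0.028019*I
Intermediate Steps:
C = 16 (C = (-4)² = 16)
B = -1/6884 (B = -½/3442 = -½*1/3442 = -1/6884 ≈ -0.00014526)
√(1/((C*(-26 + 47) - 76) - 1823) + B) = √(1/((16*(-26 + 47) - 76) - 1823) - 1/6884) = √(1/((16*21 - 76) - 1823) - 1/6884) = √(1/((336 - 76) - 1823) - 1/6884) = √(1/(260 - 1823) - 1/6884) = √(1/(-1563) - 1/6884) = √(-1/1563 - 1/6884) = √(-8447/10759692) = I*√22721779581/5379846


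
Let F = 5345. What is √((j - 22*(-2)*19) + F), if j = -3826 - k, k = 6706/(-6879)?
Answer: √111486240129/6879 ≈ 48.538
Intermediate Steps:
k = -6706/6879 (k = 6706*(-1/6879) = -6706/6879 ≈ -0.97485)
j = -26312348/6879 (j = -3826 - 1*(-6706/6879) = -3826 + 6706/6879 = -26312348/6879 ≈ -3825.0)
√((j - 22*(-2)*19) + F) = √((-26312348/6879 - 22*(-2)*19) + 5345) = √((-26312348/6879 + 44*19) + 5345) = √((-26312348/6879 + 836) + 5345) = √(-20561504/6879 + 5345) = √(16206751/6879) = √111486240129/6879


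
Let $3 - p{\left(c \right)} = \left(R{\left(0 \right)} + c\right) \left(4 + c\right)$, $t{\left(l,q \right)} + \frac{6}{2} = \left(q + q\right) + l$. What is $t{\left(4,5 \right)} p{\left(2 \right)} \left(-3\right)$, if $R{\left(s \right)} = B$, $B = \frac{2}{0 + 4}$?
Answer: $396$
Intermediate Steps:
$B = \frac{1}{2}$ ($B = \frac{2}{4} = 2 \cdot \frac{1}{4} = \frac{1}{2} \approx 0.5$)
$R{\left(s \right)} = \frac{1}{2}$
$t{\left(l,q \right)} = -3 + l + 2 q$ ($t{\left(l,q \right)} = -3 + \left(\left(q + q\right) + l\right) = -3 + \left(2 q + l\right) = -3 + \left(l + 2 q\right) = -3 + l + 2 q$)
$p{\left(c \right)} = 3 - \left(\frac{1}{2} + c\right) \left(4 + c\right)$
$t{\left(4,5 \right)} p{\left(2 \right)} \left(-3\right) = \left(-3 + 4 + 2 \cdot 5\right) \left(1 - 2^{2} - 9\right) \left(-3\right) = \left(-3 + 4 + 10\right) \left(1 - 4 - 9\right) \left(-3\right) = 11 \left(1 - 4 - 9\right) \left(-3\right) = 11 \left(-12\right) \left(-3\right) = \left(-132\right) \left(-3\right) = 396$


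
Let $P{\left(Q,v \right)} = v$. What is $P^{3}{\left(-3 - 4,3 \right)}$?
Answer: $27$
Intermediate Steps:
$P^{3}{\left(-3 - 4,3 \right)} = 3^{3} = 27$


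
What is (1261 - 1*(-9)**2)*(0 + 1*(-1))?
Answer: -1180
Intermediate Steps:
(1261 - 1*(-9)**2)*(0 + 1*(-1)) = (1261 - 1*81)*(0 - 1) = (1261 - 81)*(-1) = 1180*(-1) = -1180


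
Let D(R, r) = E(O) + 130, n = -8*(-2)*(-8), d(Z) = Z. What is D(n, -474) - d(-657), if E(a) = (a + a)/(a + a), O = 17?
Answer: 788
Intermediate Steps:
E(a) = 1 (E(a) = (2*a)/((2*a)) = (2*a)*(1/(2*a)) = 1)
n = -128 (n = 16*(-8) = -128)
D(R, r) = 131 (D(R, r) = 1 + 130 = 131)
D(n, -474) - d(-657) = 131 - 1*(-657) = 131 + 657 = 788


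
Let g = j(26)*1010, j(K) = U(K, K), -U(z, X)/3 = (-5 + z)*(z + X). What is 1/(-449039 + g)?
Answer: -1/3757799 ≈ -2.6611e-7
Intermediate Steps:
U(z, X) = -3*(-5 + z)*(X + z) (U(z, X) = -3*(-5 + z)*(z + X) = -3*(-5 + z)*(X + z))
j(K) = -6*K² + 30*K (j(K) = -3*K² + 15*K + 15*K - 3*K*K = -3*K² + 15*K + 15*K - 3*K² = -6*K² + 30*K)
g = -3308760 (g = (6*26*(5 - 1*26))*1010 = (6*26*(5 - 26))*1010 = (6*26*(-21))*1010 = -3276*1010 = -3308760)
1/(-449039 + g) = 1/(-449039 - 3308760) = 1/(-3757799) = -1/3757799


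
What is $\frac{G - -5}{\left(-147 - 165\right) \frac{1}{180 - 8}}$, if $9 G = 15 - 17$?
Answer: $- \frac{1849}{702} \approx -2.6339$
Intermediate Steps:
$G = - \frac{2}{9}$ ($G = \frac{15 - 17}{9} = \frac{1}{9} \left(-2\right) = - \frac{2}{9} \approx -0.22222$)
$\frac{G - -5}{\left(-147 - 165\right) \frac{1}{180 - 8}} = \frac{- \frac{2}{9} - -5}{\left(-147 - 165\right) \frac{1}{180 - 8}} = \frac{- \frac{2}{9} + 5}{\left(-312\right) \frac{1}{172}} = \frac{1}{\left(-312\right) \frac{1}{172}} \cdot \frac{43}{9} = \frac{1}{- \frac{78}{43}} \cdot \frac{43}{9} = \left(- \frac{43}{78}\right) \frac{43}{9} = - \frac{1849}{702}$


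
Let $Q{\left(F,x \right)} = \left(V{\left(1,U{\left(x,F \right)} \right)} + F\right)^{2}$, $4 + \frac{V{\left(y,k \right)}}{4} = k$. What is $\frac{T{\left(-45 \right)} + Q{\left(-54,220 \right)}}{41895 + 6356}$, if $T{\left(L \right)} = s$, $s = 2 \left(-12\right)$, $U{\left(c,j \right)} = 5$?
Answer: $\frac{2476}{48251} \approx 0.051315$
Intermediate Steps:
$V{\left(y,k \right)} = -16 + 4 k$
$s = -24$
$T{\left(L \right)} = -24$
$Q{\left(F,x \right)} = \left(4 + F\right)^{2}$ ($Q{\left(F,x \right)} = \left(\left(-16 + 4 \cdot 5\right) + F\right)^{2} = \left(\left(-16 + 20\right) + F\right)^{2} = \left(4 + F\right)^{2}$)
$\frac{T{\left(-45 \right)} + Q{\left(-54,220 \right)}}{41895 + 6356} = \frac{-24 + \left(4 - 54\right)^{2}}{41895 + 6356} = \frac{-24 + \left(-50\right)^{2}}{48251} = \left(-24 + 2500\right) \frac{1}{48251} = 2476 \cdot \frac{1}{48251} = \frac{2476}{48251}$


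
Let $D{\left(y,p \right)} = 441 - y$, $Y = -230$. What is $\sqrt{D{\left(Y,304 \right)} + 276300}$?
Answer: $\sqrt{276971} \approx 526.28$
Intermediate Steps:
$\sqrt{D{\left(Y,304 \right)} + 276300} = \sqrt{\left(441 - -230\right) + 276300} = \sqrt{\left(441 + 230\right) + 276300} = \sqrt{671 + 276300} = \sqrt{276971}$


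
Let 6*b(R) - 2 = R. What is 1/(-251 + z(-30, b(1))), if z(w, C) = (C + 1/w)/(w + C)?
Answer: -885/222149 ≈ -0.0039838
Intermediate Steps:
b(R) = ⅓ + R/6
z(w, C) = (C + 1/w)/(C + w)
1/(-251 + z(-30, b(1))) = 1/(-251 + (1 + (⅓ + (⅙)*1)*(-30))/((-30)*((⅓ + (⅙)*1) - 30))) = 1/(-251 - (1 + (⅓ + ⅙)*(-30))/(30*((⅓ + ⅙) - 30))) = 1/(-251 - (1 + (½)*(-30))/(30*(½ - 30))) = 1/(-251 - (1 - 15)/(30*(-59/2))) = 1/(-251 - 1/30*(-2/59)*(-14)) = 1/(-251 - 14/885) = 1/(-222149/885) = -885/222149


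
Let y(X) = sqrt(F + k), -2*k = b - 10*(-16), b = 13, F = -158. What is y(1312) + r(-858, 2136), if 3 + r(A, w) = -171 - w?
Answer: -2310 + I*sqrt(978)/2 ≈ -2310.0 + 15.636*I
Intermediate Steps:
k = -173/2 (k = -(13 - 10*(-16))/2 = -(13 + 160)/2 = -1/2*173 = -173/2 ≈ -86.500)
r(A, w) = -174 - w (r(A, w) = -3 + (-171 - w) = -174 - w)
y(X) = I*sqrt(978)/2 (y(X) = sqrt(-158 - 173/2) = sqrt(-489/2) = I*sqrt(978)/2)
y(1312) + r(-858, 2136) = I*sqrt(978)/2 + (-174 - 1*2136) = I*sqrt(978)/2 + (-174 - 2136) = I*sqrt(978)/2 - 2310 = -2310 + I*sqrt(978)/2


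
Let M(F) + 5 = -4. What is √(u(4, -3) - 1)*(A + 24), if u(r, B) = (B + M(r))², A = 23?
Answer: 47*√143 ≈ 562.04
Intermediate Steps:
M(F) = -9 (M(F) = -5 - 4 = -9)
u(r, B) = (-9 + B)² (u(r, B) = (B - 9)² = (-9 + B)²)
√(u(4, -3) - 1)*(A + 24) = √((-9 - 3)² - 1)*(23 + 24) = √((-12)² - 1)*47 = √(144 - 1)*47 = √143*47 = 47*√143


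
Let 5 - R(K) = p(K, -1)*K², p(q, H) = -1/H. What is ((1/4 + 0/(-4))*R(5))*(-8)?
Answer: 40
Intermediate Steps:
R(K) = 5 - K² (R(K) = 5 - (-1/(-1))*K² = 5 - (-1*(-1))*K² = 5 - K²)
((1/4 + 0/(-4))*R(5))*(-8) = ((1/4 + 0/(-4))*(5 - 1*5²))*(-8) = ((1*(¼) + 0*(-¼))*(5 - 1*25))*(-8) = ((¼ + 0)*(5 - 25))*(-8) = ((¼)*(-20))*(-8) = -5*(-8) = 40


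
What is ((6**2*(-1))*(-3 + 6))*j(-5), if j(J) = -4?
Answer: 432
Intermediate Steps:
((6**2*(-1))*(-3 + 6))*j(-5) = ((6**2*(-1))*(-3 + 6))*(-4) = ((36*(-1))*3)*(-4) = -36*3*(-4) = -108*(-4) = 432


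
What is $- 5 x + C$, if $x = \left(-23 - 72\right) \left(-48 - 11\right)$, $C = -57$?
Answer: $-28082$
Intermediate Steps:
$x = 5605$ ($x = \left(-95\right) \left(-59\right) = 5605$)
$- 5 x + C = \left(-5\right) 5605 - 57 = -28025 - 57 = -28082$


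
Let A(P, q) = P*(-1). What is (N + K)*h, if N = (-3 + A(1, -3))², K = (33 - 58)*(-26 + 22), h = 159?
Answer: 18444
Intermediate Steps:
A(P, q) = -P
K = 100 (K = -25*(-4) = 100)
N = 16 (N = (-3 - 1*1)² = (-3 - 1)² = (-4)² = 16)
(N + K)*h = (16 + 100)*159 = 116*159 = 18444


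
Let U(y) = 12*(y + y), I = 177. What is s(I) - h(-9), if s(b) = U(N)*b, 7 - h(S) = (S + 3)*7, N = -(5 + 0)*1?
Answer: -21289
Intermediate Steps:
N = -5 (N = -1*5*1 = -5*1 = -5)
U(y) = 24*y (U(y) = 12*(2*y) = 24*y)
h(S) = -14 - 7*S (h(S) = 7 - (S + 3)*7 = 7 - (3 + S)*7 = 7 - (21 + 7*S) = 7 + (-21 - 7*S) = -14 - 7*S)
s(b) = -120*b (s(b) = (24*(-5))*b = -120*b)
s(I) - h(-9) = -120*177 - (-14 - 7*(-9)) = -21240 - (-14 + 63) = -21240 - 1*49 = -21240 - 49 = -21289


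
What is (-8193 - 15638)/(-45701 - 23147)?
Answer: 23831/68848 ≈ 0.34614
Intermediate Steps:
(-8193 - 15638)/(-45701 - 23147) = -23831/(-68848) = -23831*(-1/68848) = 23831/68848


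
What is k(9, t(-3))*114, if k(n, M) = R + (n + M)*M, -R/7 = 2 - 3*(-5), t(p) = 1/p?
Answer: -41686/3 ≈ -13895.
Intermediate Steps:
R = -119 (R = -7*(2 - 3*(-5)) = -7*(2 + 15) = -7*17 = -119)
k(n, M) = -119 + M*(M + n) (k(n, M) = -119 + (n + M)*M = -119 + (M + n)*M = -119 + M*(M + n))
k(9, t(-3))*114 = (-119 + (1/(-3))² + 9/(-3))*114 = (-119 + (-⅓)² - ⅓*9)*114 = (-119 + ⅑ - 3)*114 = -1097/9*114 = -41686/3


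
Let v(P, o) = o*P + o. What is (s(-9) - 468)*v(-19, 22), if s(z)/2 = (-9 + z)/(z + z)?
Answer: 184536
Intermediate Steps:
s(z) = (-9 + z)/z (s(z) = 2*((-9 + z)/(z + z)) = 2*((-9 + z)/((2*z))) = 2*((-9 + z)*(1/(2*z))) = 2*((-9 + z)/(2*z)) = (-9 + z)/z)
v(P, o) = o + P*o (v(P, o) = P*o + o = o + P*o)
(s(-9) - 468)*v(-19, 22) = ((-9 - 9)/(-9) - 468)*(22*(1 - 19)) = (-⅑*(-18) - 468)*(22*(-18)) = (2 - 468)*(-396) = -466*(-396) = 184536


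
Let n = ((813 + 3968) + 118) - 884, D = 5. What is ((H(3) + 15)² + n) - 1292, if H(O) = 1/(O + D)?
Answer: 188913/64 ≈ 2951.8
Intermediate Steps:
H(O) = 1/(5 + O) (H(O) = 1/(O + 5) = 1/(5 + O))
n = 4015 (n = (4781 + 118) - 884 = 4899 - 884 = 4015)
((H(3) + 15)² + n) - 1292 = ((1/(5 + 3) + 15)² + 4015) - 1292 = ((1/8 + 15)² + 4015) - 1292 = ((⅛ + 15)² + 4015) - 1292 = ((121/8)² + 4015) - 1292 = (14641/64 + 4015) - 1292 = 271601/64 - 1292 = 188913/64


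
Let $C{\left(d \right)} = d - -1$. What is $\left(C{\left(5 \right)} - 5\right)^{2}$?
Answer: $1$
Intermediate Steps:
$C{\left(d \right)} = 1 + d$ ($C{\left(d \right)} = d + 1 = 1 + d$)
$\left(C{\left(5 \right)} - 5\right)^{2} = \left(\left(1 + 5\right) - 5\right)^{2} = \left(6 - 5\right)^{2} = 1^{2} = 1$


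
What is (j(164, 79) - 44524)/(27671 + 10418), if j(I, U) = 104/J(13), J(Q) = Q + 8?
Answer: -934900/799869 ≈ -1.1688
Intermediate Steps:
J(Q) = 8 + Q
j(I, U) = 104/21 (j(I, U) = 104/(8 + 13) = 104/21)
(j(164, 79) - 44524)/(27671 + 10418) = (104/21 - 44524)/(27671 + 10418) = -934900/21/38089 = -934900/21*1/38089 = -934900/799869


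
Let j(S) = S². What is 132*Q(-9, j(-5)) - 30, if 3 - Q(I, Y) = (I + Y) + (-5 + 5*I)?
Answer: 4854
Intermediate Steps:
Q(I, Y) = 8 - Y - 6*I (Q(I, Y) = 3 - ((I + Y) + (-5 + 5*I)) = 3 - (-5 + Y + 6*I) = 3 + (5 - Y - 6*I) = 8 - Y - 6*I)
132*Q(-9, j(-5)) - 30 = 132*(8 - 1*(-5)² - 6*(-9)) - 30 = 132*(8 - 1*25 + 54) - 30 = 132*(8 - 25 + 54) - 30 = 132*37 - 30 = 4884 - 30 = 4854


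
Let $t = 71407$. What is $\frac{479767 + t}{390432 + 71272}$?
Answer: $\frac{275587}{230852} \approx 1.1938$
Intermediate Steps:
$\frac{479767 + t}{390432 + 71272} = \frac{479767 + 71407}{390432 + 71272} = \frac{551174}{461704} = 551174 \cdot \frac{1}{461704} = \frac{275587}{230852}$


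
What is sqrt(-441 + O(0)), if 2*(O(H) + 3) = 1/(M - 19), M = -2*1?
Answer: I*sqrt(783258)/42 ≈ 21.072*I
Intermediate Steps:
M = -2
O(H) = -127/42 (O(H) = -3 + 1/(2*(-2 - 19)) = -3 + (1/2)/(-21) = -3 + (1/2)*(-1/21) = -3 - 1/42 = -127/42)
sqrt(-441 + O(0)) = sqrt(-441 - 127/42) = sqrt(-18649/42) = I*sqrt(783258)/42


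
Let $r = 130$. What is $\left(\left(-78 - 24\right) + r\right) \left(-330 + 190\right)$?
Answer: $-3920$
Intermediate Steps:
$\left(\left(-78 - 24\right) + r\right) \left(-330 + 190\right) = \left(\left(-78 - 24\right) + 130\right) \left(-330 + 190\right) = \left(\left(-78 - 24\right) + 130\right) \left(-140\right) = \left(-102 + 130\right) \left(-140\right) = 28 \left(-140\right) = -3920$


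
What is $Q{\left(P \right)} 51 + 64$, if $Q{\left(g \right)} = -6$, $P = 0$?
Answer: $-242$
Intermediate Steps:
$Q{\left(P \right)} 51 + 64 = \left(-6\right) 51 + 64 = -306 + 64 = -242$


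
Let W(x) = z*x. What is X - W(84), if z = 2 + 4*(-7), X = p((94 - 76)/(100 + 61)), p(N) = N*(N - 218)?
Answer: 55980024/25921 ≈ 2159.6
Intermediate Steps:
p(N) = N*(-218 + N)
X = -631440/25921 (X = ((94 - 76)/(100 + 61))*(-218 + (94 - 76)/(100 + 61)) = (18/161)*(-218 + 18/161) = (18*(1/161))*(-218 + 18*(1/161)) = 18*(-218 + 18/161)/161 = (18/161)*(-35080/161) = -631440/25921 ≈ -24.360)
z = -26 (z = 2 - 28 = -26)
W(x) = -26*x
X - W(84) = -631440/25921 - (-26)*84 = -631440/25921 - 1*(-2184) = -631440/25921 + 2184 = 55980024/25921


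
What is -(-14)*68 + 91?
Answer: 1043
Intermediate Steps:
-(-14)*68 + 91 = -14*(-68) + 91 = 952 + 91 = 1043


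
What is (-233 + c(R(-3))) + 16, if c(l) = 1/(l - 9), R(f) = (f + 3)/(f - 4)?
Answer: -1954/9 ≈ -217.11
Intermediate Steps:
R(f) = (3 + f)/(-4 + f)
c(l) = 1/(-9 + l)
(-233 + c(R(-3))) + 16 = (-233 + 1/(-9 + (3 - 3)/(-4 - 3))) + 16 = (-233 + 1/(-9 + 0/(-7))) + 16 = (-233 + 1/(-9 - ⅐*0)) + 16 = (-233 + 1/(-9 + 0)) + 16 = (-233 + 1/(-9)) + 16 = (-233 - ⅑) + 16 = -2098/9 + 16 = -1954/9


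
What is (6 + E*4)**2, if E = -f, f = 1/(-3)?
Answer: 484/9 ≈ 53.778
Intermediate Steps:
f = -1/3 ≈ -0.33333
E = 1/3 (E = -1*(-1/3) = 1/3 ≈ 0.33333)
(6 + E*4)**2 = (6 + (1/3)*4)**2 = (6 + 4/3)**2 = (22/3)**2 = 484/9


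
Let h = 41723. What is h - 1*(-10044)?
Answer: 51767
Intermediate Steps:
h - 1*(-10044) = 41723 - 1*(-10044) = 41723 + 10044 = 51767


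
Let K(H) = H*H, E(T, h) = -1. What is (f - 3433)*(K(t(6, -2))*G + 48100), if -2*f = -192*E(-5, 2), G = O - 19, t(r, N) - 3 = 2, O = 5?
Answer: -168509750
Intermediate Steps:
t(r, N) = 5 (t(r, N) = 3 + 2 = 5)
G = -14 (G = 5 - 19 = -14)
K(H) = H**2
f = -96 (f = -(-96)*(-1) = -1/2*192 = -96)
(f - 3433)*(K(t(6, -2))*G + 48100) = (-96 - 3433)*(5**2*(-14) + 48100) = -3529*(25*(-14) + 48100) = -3529*(-350 + 48100) = -3529*47750 = -168509750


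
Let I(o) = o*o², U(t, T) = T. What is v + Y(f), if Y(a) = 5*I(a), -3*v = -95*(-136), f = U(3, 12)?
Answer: 13000/3 ≈ 4333.3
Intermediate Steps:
I(o) = o³
f = 12
v = -12920/3 (v = -(-95)*(-136)/3 = -⅓*12920 = -12920/3 ≈ -4306.7)
Y(a) = 5*a³
v + Y(f) = -12920/3 + 5*12³ = -12920/3 + 5*1728 = -12920/3 + 8640 = 13000/3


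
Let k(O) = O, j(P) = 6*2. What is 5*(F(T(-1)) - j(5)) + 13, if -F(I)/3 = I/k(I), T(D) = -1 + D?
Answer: -62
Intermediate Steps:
j(P) = 12
F(I) = -3 (F(I) = -3*I/I = -3*1 = -3)
5*(F(T(-1)) - j(5)) + 13 = 5*(-3 - 1*12) + 13 = 5*(-3 - 12) + 13 = 5*(-15) + 13 = -75 + 13 = -62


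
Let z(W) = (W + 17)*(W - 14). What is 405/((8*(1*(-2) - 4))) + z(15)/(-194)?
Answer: -13351/1552 ≈ -8.6024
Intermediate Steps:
z(W) = (-14 + W)*(17 + W) (z(W) = (17 + W)*(-14 + W) = (-14 + W)*(17 + W))
405/((8*(1*(-2) - 4))) + z(15)/(-194) = 405/((8*(1*(-2) - 4))) + (-238 + 15² + 3*15)/(-194) = 405/((8*(-2 - 4))) + (-238 + 225 + 45)*(-1/194) = 405/((8*(-6))) + 32*(-1/194) = 405/(-48) - 16/97 = 405*(-1/48) - 16/97 = -135/16 - 16/97 = -13351/1552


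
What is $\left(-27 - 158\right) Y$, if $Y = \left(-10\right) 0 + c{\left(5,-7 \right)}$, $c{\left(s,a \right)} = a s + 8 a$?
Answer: $16835$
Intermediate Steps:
$c{\left(s,a \right)} = 8 a + a s$
$Y = -91$ ($Y = \left(-10\right) 0 - 7 \left(8 + 5\right) = 0 - 91 = -91$)
$\left(-27 - 158\right) Y = \left(-27 - 158\right) \left(-91\right) = \left(-185\right) \left(-91\right) = 16835$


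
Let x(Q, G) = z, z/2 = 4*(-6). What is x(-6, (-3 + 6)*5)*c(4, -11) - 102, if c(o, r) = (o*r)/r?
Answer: -294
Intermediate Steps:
z = -48 (z = 2*(4*(-6)) = 2*(-24) = -48)
c(o, r) = o
x(Q, G) = -48
x(-6, (-3 + 6)*5)*c(4, -11) - 102 = -48*4 - 102 = -192 - 102 = -294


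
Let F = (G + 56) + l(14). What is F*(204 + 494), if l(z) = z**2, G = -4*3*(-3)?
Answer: 201024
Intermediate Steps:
G = 36 (G = -12*(-3) = 36)
F = 288 (F = (36 + 56) + 14**2 = 92 + 196 = 288)
F*(204 + 494) = 288*(204 + 494) = 288*698 = 201024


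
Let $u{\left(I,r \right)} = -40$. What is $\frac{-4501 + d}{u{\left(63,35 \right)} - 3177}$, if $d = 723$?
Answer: $\frac{3778}{3217} \approx 1.1744$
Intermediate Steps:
$\frac{-4501 + d}{u{\left(63,35 \right)} - 3177} = \frac{-4501 + 723}{-40 - 3177} = - \frac{3778}{-3217} = \left(-3778\right) \left(- \frac{1}{3217}\right) = \frac{3778}{3217}$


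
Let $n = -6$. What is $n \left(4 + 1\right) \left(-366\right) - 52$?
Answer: $10928$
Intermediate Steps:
$n \left(4 + 1\right) \left(-366\right) - 52 = - 6 \left(4 + 1\right) \left(-366\right) - 52 = \left(-6\right) 5 \left(-366\right) - 52 = \left(-30\right) \left(-366\right) - 52 = 10980 - 52 = 10928$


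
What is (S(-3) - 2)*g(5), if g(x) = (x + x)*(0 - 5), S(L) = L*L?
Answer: -350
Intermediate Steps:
S(L) = L²
g(x) = -10*x (g(x) = (2*x)*(-5) = -10*x)
(S(-3) - 2)*g(5) = ((-3)² - 2)*(-10*5) = (9 - 2)*(-50) = 7*(-50) = -350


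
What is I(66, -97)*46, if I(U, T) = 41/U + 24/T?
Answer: 55039/3201 ≈ 17.194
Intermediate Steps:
I(U, T) = 24/T + 41/U
I(66, -97)*46 = (24/(-97) + 41/66)*46 = (24*(-1/97) + 41*(1/66))*46 = (-24/97 + 41/66)*46 = (2393/6402)*46 = 55039/3201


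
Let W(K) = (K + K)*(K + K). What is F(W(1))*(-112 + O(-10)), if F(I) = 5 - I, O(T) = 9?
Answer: -103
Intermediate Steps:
W(K) = 4*K² (W(K) = (2*K)*(2*K) = 4*K²)
F(W(1))*(-112 + O(-10)) = (5 - 4*1²)*(-112 + 9) = (5 - 4)*(-103) = 1*(-103) = -103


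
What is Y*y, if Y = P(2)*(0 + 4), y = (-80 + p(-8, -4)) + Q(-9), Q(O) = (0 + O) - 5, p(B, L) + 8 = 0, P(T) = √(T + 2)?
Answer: -816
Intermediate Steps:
P(T) = √(2 + T)
p(B, L) = -8 (p(B, L) = -8 + 0 = -8)
Q(O) = -5 + O (Q(O) = O - 5 = -5 + O)
y = -102 (y = (-80 - 8) + (-5 - 9) = -88 - 14 = -102)
Y = 8 (Y = √(2 + 2)*(0 + 4) = √4*4 = 2*4 = 8)
Y*y = 8*(-102) = -816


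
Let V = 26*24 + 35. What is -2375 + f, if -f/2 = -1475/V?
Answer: -1562175/659 ≈ -2370.5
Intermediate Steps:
V = 659 (V = 624 + 35 = 659)
f = 2950/659 (f = -(-2950)/659 = -2*(-1475/659) = 2950/659 ≈ 4.4765)
-2375 + f = -2375 + 2950/659 = -1562175/659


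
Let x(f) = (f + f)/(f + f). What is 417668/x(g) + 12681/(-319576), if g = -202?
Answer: 133476656087/319576 ≈ 4.1767e+5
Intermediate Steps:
x(f) = 1 (x(f) = (2*f)/((2*f)) = (2*f)*(1/(2*f)) = 1)
417668/x(g) + 12681/(-319576) = 417668/1 + 12681/(-319576) = 417668*1 + 12681*(-1/319576) = 417668 - 12681/319576 = 133476656087/319576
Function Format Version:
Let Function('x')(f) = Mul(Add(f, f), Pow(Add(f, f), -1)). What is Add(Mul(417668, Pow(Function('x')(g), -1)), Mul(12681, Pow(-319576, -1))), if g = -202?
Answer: Rational(133476656087, 319576) ≈ 4.1767e+5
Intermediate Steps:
Function('x')(f) = 1 (Function('x')(f) = Mul(Mul(2, f), Pow(Mul(2, f), -1)) = Mul(Mul(2, f), Mul(Rational(1, 2), Pow(f, -1))) = 1)
Add(Mul(417668, Pow(Function('x')(g), -1)), Mul(12681, Pow(-319576, -1))) = Add(Mul(417668, Pow(1, -1)), Mul(12681, Pow(-319576, -1))) = Add(Mul(417668, 1), Mul(12681, Rational(-1, 319576))) = Add(417668, Rational(-12681, 319576)) = Rational(133476656087, 319576)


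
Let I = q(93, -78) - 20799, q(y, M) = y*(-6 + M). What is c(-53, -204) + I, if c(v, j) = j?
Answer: -28815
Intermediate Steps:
I = -28611 (I = 93*(-6 - 78) - 20799 = 93*(-84) - 20799 = -7812 - 20799 = -28611)
c(-53, -204) + I = -204 - 28611 = -28815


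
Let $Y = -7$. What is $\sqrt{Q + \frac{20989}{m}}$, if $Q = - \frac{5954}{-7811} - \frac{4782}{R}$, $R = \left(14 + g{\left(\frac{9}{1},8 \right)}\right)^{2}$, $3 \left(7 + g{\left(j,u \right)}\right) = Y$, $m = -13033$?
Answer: $\frac{i \sqrt{447742678254216277578}}{1425210682} \approx 14.847 i$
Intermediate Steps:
$g{\left(j,u \right)} = - \frac{28}{3}$ ($g{\left(j,u \right)} = -7 + \frac{1}{3} \left(-7\right) = -7 - \frac{7}{3} = - \frac{28}{3}$)
$R = \frac{196}{9}$ ($R = \left(14 - \frac{28}{3}\right)^{2} = \left(\frac{14}{3}\right)^{2} = \frac{196}{9} \approx 21.778$)
$Q = - \frac{167501417}{765478}$ ($Q = - \frac{5954}{-7811} - \frac{4782}{\frac{196}{9}} = \left(-5954\right) \left(- \frac{1}{7811}\right) - \frac{21519}{98} = \frac{5954}{7811} - \frac{21519}{98} = - \frac{167501417}{765478} \approx -218.82$)
$\sqrt{Q + \frac{20989}{m}} = \sqrt{- \frac{167501417}{765478} + \frac{20989}{-13033}} = \sqrt{- \frac{167501417}{765478} + 20989 \left(- \frac{1}{13033}\right)} = \sqrt{- \frac{167501417}{765478} - \frac{20989}{13033}} = \sqrt{- \frac{2199112585503}{9976474774}} = \frac{i \sqrt{447742678254216277578}}{1425210682}$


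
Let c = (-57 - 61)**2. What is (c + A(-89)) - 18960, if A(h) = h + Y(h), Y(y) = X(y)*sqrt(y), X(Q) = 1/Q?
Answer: -5125 - I*sqrt(89)/89 ≈ -5125.0 - 0.106*I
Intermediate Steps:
Y(y) = 1/sqrt(y) (Y(y) = sqrt(y)/y = 1/sqrt(y))
c = 13924 (c = (-118)**2 = 13924)
A(h) = h + 1/sqrt(h)
(c + A(-89)) - 18960 = (13924 + (-89 + 1/sqrt(-89))) - 18960 = (13924 + (-89 - I*sqrt(89)/89)) - 18960 = (13835 - I*sqrt(89)/89) - 18960 = -5125 - I*sqrt(89)/89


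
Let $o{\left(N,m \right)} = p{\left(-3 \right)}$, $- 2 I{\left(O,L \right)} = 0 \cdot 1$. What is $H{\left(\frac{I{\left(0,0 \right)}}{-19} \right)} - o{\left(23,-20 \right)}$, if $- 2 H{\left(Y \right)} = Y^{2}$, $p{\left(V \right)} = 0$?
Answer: $0$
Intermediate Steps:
$I{\left(O,L \right)} = 0$ ($I{\left(O,L \right)} = - \frac{0 \cdot 1}{2} = \left(- \frac{1}{2}\right) 0 = 0$)
$o{\left(N,m \right)} = 0$
$H{\left(Y \right)} = - \frac{Y^{2}}{2}$
$H{\left(\frac{I{\left(0,0 \right)}}{-19} \right)} - o{\left(23,-20 \right)} = - \frac{\left(\frac{0}{-19}\right)^{2}}{2} - 0 = - \frac{\left(0 \left(- \frac{1}{19}\right)\right)^{2}}{2} + 0 = - \frac{0^{2}}{2} + 0 = \left(- \frac{1}{2}\right) 0 + 0 = 0 + 0 = 0$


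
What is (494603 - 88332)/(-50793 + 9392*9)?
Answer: 406271/33735 ≈ 12.043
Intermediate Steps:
(494603 - 88332)/(-50793 + 9392*9) = 406271/(-50793 + 84528) = 406271/33735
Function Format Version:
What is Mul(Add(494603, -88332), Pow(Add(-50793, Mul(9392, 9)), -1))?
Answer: Rational(406271, 33735) ≈ 12.043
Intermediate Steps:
Mul(Add(494603, -88332), Pow(Add(-50793, Mul(9392, 9)), -1)) = Mul(406271, Pow(Add(-50793, 84528), -1)) = Mul(406271, Pow(33735, -1)) = Mul(406271, Rational(1, 33735)) = Rational(406271, 33735)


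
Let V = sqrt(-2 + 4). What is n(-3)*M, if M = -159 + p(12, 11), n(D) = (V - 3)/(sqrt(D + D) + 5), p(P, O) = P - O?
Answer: 2370/31 - 790*sqrt(2)/31 - 474*I*sqrt(6)/31 + 316*I*sqrt(3)/31 ≈ 40.412 - 19.798*I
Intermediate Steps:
V = sqrt(2) ≈ 1.4142
n(D) = (-3 + sqrt(2))/(5 + sqrt(2)*sqrt(D)) (n(D) = (sqrt(2) - 3)/(sqrt(D + D) + 5) = (-3 + sqrt(2))/(sqrt(2*D) + 5) = (-3 + sqrt(2))/(sqrt(2)*sqrt(D) + 5) = (-3 + sqrt(2))/(5 + sqrt(2)*sqrt(D)))
M = -158 (M = -159 + (12 - 1*11) = -159 + (12 - 11) = -159 + 1 = -158)
n(-3)*M = ((-3 + sqrt(2))/(5 + sqrt(2)*sqrt(-3)))*(-158) = ((-3 + sqrt(2))/(5 + sqrt(2)*(I*sqrt(3))))*(-158) = ((-3 + sqrt(2))/(5 + I*sqrt(6)))*(-158) = -158*(-3 + sqrt(2))/(5 + I*sqrt(6))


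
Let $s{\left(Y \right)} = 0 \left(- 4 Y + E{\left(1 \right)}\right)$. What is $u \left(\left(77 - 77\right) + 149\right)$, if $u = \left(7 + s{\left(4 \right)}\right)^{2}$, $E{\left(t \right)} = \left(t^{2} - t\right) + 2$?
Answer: $7301$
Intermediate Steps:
$E{\left(t \right)} = 2 + t^{2} - t$
$s{\left(Y \right)} = 0$ ($s{\left(Y \right)} = 0 \left(- 4 Y + \left(2 + 1^{2} - 1\right)\right) = 0 \left(- 4 Y + \left(2 + 1 - 1\right)\right) = 0 \left(- 4 Y + 2\right) = 0 \left(2 - 4 Y\right) = 0$)
$u = 49$ ($u = \left(7 + 0\right)^{2} = 7^{2} = 49$)
$u \left(\left(77 - 77\right) + 149\right) = 49 \left(\left(77 - 77\right) + 149\right) = 49 \left(0 + 149\right) = 49 \cdot 149 = 7301$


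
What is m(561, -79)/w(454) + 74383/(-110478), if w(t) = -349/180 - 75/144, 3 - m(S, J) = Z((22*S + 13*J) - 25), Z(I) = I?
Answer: 897683201627/195656538 ≈ 4588.1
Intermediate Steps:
m(S, J) = 28 - 22*S - 13*J (m(S, J) = 3 - ((22*S + 13*J) - 25) = 3 - ((13*J + 22*S) - 25) = 3 - (-25 + 13*J + 22*S) = 3 + (25 - 22*S - 13*J) = 28 - 22*S - 13*J)
w(t) = -1771/720 (w(t) = -349*1/180 - 75*1/144 = -349/180 - 25/48 = -1771/720)
m(561, -79)/w(454) + 74383/(-110478) = (28 - 22*561 - 13*(-79))/(-1771/720) + 74383/(-110478) = (28 - 12342 + 1027)*(-720/1771) + 74383*(-1/110478) = -11287*(-720/1771) - 74383/110478 = 8126640/1771 - 74383/110478 = 897683201627/195656538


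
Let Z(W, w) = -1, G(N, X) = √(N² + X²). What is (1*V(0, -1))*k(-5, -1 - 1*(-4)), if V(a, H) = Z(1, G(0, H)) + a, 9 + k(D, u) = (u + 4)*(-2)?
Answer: 23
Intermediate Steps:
k(D, u) = -17 - 2*u (k(D, u) = -9 + (u + 4)*(-2) = -9 + (4 + u)*(-2) = -9 + (-8 - 2*u) = -17 - 2*u)
V(a, H) = -1 + a
(1*V(0, -1))*k(-5, -1 - 1*(-4)) = (1*(-1 + 0))*(-17 - 2*(-1 - 1*(-4))) = (1*(-1))*(-17 - 2*(-1 + 4)) = -(-17 - 2*3) = -(-17 - 6) = -1*(-23) = 23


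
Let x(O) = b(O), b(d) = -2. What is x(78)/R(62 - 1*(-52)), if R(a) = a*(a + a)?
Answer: -1/12996 ≈ -7.6947e-5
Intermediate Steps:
x(O) = -2
R(a) = 2*a² (R(a) = a*(2*a) = 2*a²)
x(78)/R(62 - 1*(-52)) = -2*1/(2*(62 - 1*(-52))²) = -2*1/(2*(62 + 52)²) = -2/(2*114²) = -2/(2*12996) = -2/25992 = -2*1/25992 = -1/12996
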